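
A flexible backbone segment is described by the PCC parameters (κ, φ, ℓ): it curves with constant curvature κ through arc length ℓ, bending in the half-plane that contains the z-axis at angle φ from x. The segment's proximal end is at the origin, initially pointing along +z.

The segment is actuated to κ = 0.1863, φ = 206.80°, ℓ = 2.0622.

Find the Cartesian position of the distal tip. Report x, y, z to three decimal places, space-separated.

-0.349 -0.176 2.012

θ = κ·ℓ = 0.1863 × 2.0622 = 0.38419 rad
ρ = (1 − cos θ)/κ = (1 − 0.92710)/0.1863 = 0.39129
z = sin θ / κ = 0.37481/0.1863 = 2.01184
x = ρ cos φ = 0.39129 × cos(206.80°) = -0.34926
y = ρ sin φ = 0.39129 × sin(206.80°) = -0.17642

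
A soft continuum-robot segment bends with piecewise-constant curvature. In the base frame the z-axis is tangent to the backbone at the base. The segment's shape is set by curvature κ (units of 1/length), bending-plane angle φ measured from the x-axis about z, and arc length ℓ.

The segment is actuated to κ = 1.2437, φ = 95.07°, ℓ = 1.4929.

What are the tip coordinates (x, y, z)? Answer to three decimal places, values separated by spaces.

θ = κ·ℓ = 1.2437 × 1.4929 = 1.85672 rad
ρ = (1 − cos θ)/κ = (1 − -0.28204)/1.2437 = 1.03083
z = sin θ / κ = 0.95940/1.2437 = 0.77141
x = ρ cos φ = 1.03083 × cos(95.07°) = -0.09110
y = ρ sin φ = 1.03083 × sin(95.07°) = 1.02680

-0.091 1.027 0.771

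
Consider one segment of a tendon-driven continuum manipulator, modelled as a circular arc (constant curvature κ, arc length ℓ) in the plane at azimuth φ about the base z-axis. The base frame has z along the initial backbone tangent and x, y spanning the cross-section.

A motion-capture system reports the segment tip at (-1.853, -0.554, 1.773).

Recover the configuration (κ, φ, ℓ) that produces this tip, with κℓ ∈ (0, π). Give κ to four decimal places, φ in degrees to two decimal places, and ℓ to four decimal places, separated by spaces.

ρ = √(x²+y²) = √(-1.853² + -0.554²) = 1.93404
φ = atan2(y, x) mod 360° = atan2(-0.554, -1.853) = 196.6453°
|p|² = ρ² + z² = 1.93404² + 1.773² = 6.88405
κ = 2ρ / |p|² = 2×1.93404 / 6.88405 = 0.56189
θ = 2·atan2(ρ, z) = 2·atan2(1.93404, 1.773) = 1.65763 rad
ℓ = θ/κ = 1.65763/0.56189 = 2.95009

0.5619 196.65 2.9501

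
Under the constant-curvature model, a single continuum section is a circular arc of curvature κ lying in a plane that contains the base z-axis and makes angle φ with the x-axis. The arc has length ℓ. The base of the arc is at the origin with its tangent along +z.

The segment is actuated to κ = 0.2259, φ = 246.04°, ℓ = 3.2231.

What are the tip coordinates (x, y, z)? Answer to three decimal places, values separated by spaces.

θ = κ·ℓ = 0.2259 × 3.2231 = 0.72810 rad
ρ = (1 − cos θ)/κ = (1 − 0.74644)/0.2259 = 1.12244
z = sin θ / κ = 0.66545/0.2259 = 2.94578
x = ρ cos φ = 1.12244 × cos(246.04°) = -0.45582
y = ρ sin φ = 1.12244 × sin(246.04°) = -1.02572

-0.456 -1.026 2.946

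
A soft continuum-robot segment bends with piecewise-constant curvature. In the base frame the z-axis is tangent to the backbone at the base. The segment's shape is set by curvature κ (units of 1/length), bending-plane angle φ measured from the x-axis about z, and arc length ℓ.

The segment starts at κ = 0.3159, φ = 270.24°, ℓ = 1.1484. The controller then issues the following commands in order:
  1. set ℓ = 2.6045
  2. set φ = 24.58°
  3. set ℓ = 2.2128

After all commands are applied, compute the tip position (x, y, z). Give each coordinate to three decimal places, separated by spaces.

initial: κ=0.3159, φ=270.24°, ℓ=1.1484
cmd 1: set ℓ=2.6045 → (κ,φ,ℓ)=(0.3159,270.24°,2.6045) → tip=(0.0042,-1.0123,2.3204)
cmd 2: set φ=24.58° → (κ,φ,ℓ)=(0.3159,24.58°,2.6045) → tip=(0.9206,0.4211,2.3204)
cmd 3: set ℓ=2.2128 → (κ,φ,ℓ)=(0.3159,24.58°,2.2128) → tip=(0.6751,0.3088,2.0369)

0.675 0.309 2.037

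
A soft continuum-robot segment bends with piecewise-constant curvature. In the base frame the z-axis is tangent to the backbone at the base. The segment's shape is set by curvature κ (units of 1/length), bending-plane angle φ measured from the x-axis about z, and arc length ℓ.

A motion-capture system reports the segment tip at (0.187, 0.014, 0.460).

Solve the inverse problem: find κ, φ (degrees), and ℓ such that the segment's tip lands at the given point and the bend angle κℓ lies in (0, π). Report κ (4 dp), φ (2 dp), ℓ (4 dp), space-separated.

1.5199 4.28 0.5094

ρ = √(x²+y²) = √(0.187² + 0.014²) = 0.18752
φ = atan2(y, x) mod 360° = atan2(0.014, 0.187) = 4.2815°
|p|² = ρ² + z² = 0.18752² + 0.460² = 0.24677
κ = 2ρ / |p|² = 2×0.18752 / 0.24677 = 1.51985
θ = 2·atan2(ρ, z) = 2·atan2(0.18752, 0.460) = 0.77418 rad
ℓ = θ/κ = 0.77418/1.51985 = 0.50938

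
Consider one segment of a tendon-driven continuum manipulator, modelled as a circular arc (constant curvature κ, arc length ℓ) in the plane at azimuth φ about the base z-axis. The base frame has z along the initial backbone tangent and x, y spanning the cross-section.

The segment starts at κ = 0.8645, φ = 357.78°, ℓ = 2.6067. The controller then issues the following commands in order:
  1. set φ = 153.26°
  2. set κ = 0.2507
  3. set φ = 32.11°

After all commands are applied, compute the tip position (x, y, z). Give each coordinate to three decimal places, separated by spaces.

initial: κ=0.8645, φ=357.78°, ℓ=2.6067
cmd 1: set φ=153.26° → (κ,φ,ℓ)=(0.8645,153.26°,2.6067) → tip=(-1.6848,0.8488,0.8975)
cmd 2: set κ=0.2507 → (κ,φ,ℓ)=(0.2507,153.26°,2.6067) → tip=(-0.7340,0.3698,2.4251)
cmd 3: set φ=32.11° → (κ,φ,ℓ)=(0.2507,32.11°,2.6067) → tip=(0.6961,0.4369,2.4251)

0.696 0.437 2.425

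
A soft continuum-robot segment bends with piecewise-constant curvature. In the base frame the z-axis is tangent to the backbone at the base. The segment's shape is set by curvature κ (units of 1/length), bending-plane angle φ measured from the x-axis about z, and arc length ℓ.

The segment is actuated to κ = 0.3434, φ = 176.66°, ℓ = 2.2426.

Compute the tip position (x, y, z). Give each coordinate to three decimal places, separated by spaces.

θ = κ·ℓ = 0.3434 × 2.2426 = 0.77011 rad
ρ = (1 − cos θ)/κ = (1 − 0.71783)/0.3434 = 0.82168
z = sin θ / κ = 0.69621/0.3434 = 2.02741
x = ρ cos φ = 0.82168 × cos(176.66°) = -0.82028
y = ρ sin φ = 0.82168 × sin(176.66°) = 0.04787

-0.820 0.048 2.027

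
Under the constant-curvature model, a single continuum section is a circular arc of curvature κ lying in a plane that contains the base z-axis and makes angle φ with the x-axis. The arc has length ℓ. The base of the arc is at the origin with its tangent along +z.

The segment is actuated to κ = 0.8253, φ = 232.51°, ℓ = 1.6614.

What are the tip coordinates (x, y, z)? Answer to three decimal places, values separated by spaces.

θ = κ·ℓ = 0.8253 × 1.6614 = 1.37115 rad
ρ = (1 − cos θ)/κ = (1 − 0.19832)/0.8253 = 0.97138
z = sin θ / κ = 0.98014/0.8253 = 1.18761
x = ρ cos φ = 0.97138 × cos(232.51°) = -0.59120
y = ρ sin φ = 0.97138 × sin(232.51°) = -0.77075

-0.591 -0.771 1.188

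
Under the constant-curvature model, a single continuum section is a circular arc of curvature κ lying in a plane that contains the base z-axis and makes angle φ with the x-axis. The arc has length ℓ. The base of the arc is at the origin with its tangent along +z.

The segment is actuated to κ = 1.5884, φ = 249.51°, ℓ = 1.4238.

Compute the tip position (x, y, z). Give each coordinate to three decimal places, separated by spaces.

-0.361 -0.965 0.485

θ = κ·ℓ = 1.5884 × 1.4238 = 2.26156 rad
ρ = (1 − cos θ)/κ = (1 − -0.63713)/1.5884 = 1.03068
z = sin θ / κ = 0.77076/1.5884 = 0.48524
x = ρ cos φ = 1.03068 × cos(249.51°) = -0.36078
y = ρ sin φ = 1.03068 × sin(249.51°) = -0.96547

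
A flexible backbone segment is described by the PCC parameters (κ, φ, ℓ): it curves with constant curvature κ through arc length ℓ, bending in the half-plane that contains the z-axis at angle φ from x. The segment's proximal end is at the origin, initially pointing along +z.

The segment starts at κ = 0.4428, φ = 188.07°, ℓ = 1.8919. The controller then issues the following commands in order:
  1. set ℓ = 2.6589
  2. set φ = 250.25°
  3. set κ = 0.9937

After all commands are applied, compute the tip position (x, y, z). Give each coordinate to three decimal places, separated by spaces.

-0.639 -1.779 0.482

initial: κ=0.4428, φ=188.07°, ℓ=1.8919
cmd 1: set ℓ=2.6589 → (κ,φ,ℓ)=(0.4428,188.07°,2.6589) → tip=(-1.3788,-0.1955,2.0858)
cmd 2: set φ=250.25° → (κ,φ,ℓ)=(0.4428,250.25°,2.6589) → tip=(-0.4706,-1.3107,2.0858)
cmd 3: set κ=0.9937 → (κ,φ,ℓ)=(0.9937,250.25°,2.6589) → tip=(-0.6386,-1.7786,0.4820)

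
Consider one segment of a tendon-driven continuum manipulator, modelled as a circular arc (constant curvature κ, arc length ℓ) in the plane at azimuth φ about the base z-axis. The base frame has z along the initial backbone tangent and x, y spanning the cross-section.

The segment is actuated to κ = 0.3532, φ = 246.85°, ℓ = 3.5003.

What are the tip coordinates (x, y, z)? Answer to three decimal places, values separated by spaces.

θ = κ·ℓ = 0.3532 × 3.5003 = 1.23631 rad
ρ = (1 − cos θ)/κ = (1 − 0.32829)/0.3532 = 1.90179
z = sin θ / κ = 0.94458/0.3532 = 2.67434
x = ρ cos φ = 1.90179 × cos(246.85°) = -0.74767
y = ρ sin φ = 1.90179 × sin(246.85°) = -1.74866

-0.748 -1.749 2.674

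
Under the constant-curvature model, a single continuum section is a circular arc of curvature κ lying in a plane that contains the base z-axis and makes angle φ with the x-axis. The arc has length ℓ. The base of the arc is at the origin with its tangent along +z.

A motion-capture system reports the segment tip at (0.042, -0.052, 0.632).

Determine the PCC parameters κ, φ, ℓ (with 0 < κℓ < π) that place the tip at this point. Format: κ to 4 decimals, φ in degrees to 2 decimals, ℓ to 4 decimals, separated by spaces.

ρ = √(x²+y²) = √(0.042² + -0.052²) = 0.06684
φ = atan2(y, x) mod 360° = atan2(-0.052, 0.042) = 308.9275°
|p|² = ρ² + z² = 0.06684² + 0.632² = 0.40389
κ = 2ρ / |p|² = 2×0.06684 / 0.40389 = 0.33099
θ = 2·atan2(ρ, z) = 2·atan2(0.06684, 0.632) = 0.21075 rad
ℓ = θ/κ = 0.21075/0.33099 = 0.63670

0.3310 308.93 0.6367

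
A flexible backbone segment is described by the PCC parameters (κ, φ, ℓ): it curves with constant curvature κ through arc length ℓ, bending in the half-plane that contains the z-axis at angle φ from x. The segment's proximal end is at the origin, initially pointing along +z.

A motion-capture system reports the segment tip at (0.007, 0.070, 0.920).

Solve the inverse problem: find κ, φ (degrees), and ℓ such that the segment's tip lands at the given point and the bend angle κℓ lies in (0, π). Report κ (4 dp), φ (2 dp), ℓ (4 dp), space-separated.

ρ = √(x²+y²) = √(0.007² + 0.070²) = 0.07035
φ = atan2(y, x) mod 360° = atan2(0.070, 0.007) = 84.2894°
|p|² = ρ² + z² = 0.07035² + 0.920² = 0.85135
κ = 2ρ / |p|² = 2×0.07035 / 0.85135 = 0.16527
θ = 2·atan2(ρ, z) = 2·atan2(0.07035, 0.920) = 0.15264 rad
ℓ = θ/κ = 0.15264/0.16527 = 0.92358

0.1653 84.29 0.9236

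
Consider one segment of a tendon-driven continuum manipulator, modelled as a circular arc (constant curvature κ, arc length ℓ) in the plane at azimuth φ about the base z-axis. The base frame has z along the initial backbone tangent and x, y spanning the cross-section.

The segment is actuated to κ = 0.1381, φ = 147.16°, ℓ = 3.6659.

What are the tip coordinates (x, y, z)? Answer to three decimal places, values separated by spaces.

-0.763 0.493 3.511

θ = κ·ℓ = 0.1381 × 3.6659 = 0.50626 rad
ρ = (1 − cos θ)/κ = (1 − 0.87456)/0.1381 = 0.90830
z = sin θ / κ = 0.48491/0.1381 = 3.51130
x = ρ cos φ = 0.90830 × cos(147.16°) = -0.76314
y = ρ sin φ = 0.90830 × sin(147.16°) = 0.49257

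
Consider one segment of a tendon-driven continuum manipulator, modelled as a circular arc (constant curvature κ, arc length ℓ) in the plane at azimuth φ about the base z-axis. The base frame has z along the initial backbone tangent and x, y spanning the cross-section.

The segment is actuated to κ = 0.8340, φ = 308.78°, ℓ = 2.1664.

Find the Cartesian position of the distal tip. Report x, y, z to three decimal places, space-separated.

0.927 -1.153 1.166

θ = κ·ℓ = 0.8340 × 2.1664 = 1.80678 rad
ρ = (1 − cos θ)/κ = (1 − -0.23380)/0.8340 = 1.47937
z = sin θ / κ = 0.97229/0.8340 = 1.16581
x = ρ cos φ = 1.47937 × cos(308.78°) = 0.92658
y = ρ sin φ = 1.47937 × sin(308.78°) = -1.15326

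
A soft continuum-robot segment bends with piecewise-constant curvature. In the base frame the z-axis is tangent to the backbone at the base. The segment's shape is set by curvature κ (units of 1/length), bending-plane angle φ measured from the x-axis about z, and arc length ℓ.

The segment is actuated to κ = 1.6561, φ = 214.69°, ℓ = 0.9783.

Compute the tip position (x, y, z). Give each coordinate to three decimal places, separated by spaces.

-0.521 -0.361 0.603

θ = κ·ℓ = 1.6561 × 0.9783 = 1.62016 rad
ρ = (1 − cos θ)/κ = (1 − -0.04935)/1.6561 = 0.63362
z = sin θ / κ = 0.99878/1.6561 = 0.60309
x = ρ cos φ = 0.63362 × cos(214.69°) = -0.52099
y = ρ sin φ = 0.63362 × sin(214.69°) = -0.36062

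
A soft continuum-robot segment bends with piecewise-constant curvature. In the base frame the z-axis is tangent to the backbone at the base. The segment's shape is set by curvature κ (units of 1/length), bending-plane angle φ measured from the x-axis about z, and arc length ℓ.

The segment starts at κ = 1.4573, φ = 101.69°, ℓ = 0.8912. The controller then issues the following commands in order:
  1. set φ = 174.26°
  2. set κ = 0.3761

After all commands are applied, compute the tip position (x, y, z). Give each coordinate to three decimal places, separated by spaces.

-0.147 0.015 0.875

initial: κ=1.4573, φ=101.69°, ℓ=0.8912
cmd 1: set φ=174.26° → (κ,φ,ℓ)=(1.4573,174.26°,0.8912) → tip=(-0.4993,0.0502,0.6610)
cmd 2: set κ=0.3761 → (κ,φ,ℓ)=(0.3761,174.26°,0.8912) → tip=(-0.1472,0.0148,0.8746)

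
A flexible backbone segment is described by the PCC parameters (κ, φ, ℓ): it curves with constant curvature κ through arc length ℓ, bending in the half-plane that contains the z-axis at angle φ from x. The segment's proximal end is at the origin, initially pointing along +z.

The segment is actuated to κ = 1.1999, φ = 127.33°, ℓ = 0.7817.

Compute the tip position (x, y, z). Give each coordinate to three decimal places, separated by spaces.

-0.206 0.271 0.672

θ = κ·ℓ = 1.1999 × 0.7817 = 0.93796 rad
ρ = (1 − cos θ)/κ = (1 − 0.59143)/1.1999 = 0.34050
z = sin θ / κ = 0.80635/1.1999 = 0.67202
x = ρ cos φ = 0.34050 × cos(127.33°) = -0.20648
y = ρ sin φ = 0.34050 × sin(127.33°) = 0.27075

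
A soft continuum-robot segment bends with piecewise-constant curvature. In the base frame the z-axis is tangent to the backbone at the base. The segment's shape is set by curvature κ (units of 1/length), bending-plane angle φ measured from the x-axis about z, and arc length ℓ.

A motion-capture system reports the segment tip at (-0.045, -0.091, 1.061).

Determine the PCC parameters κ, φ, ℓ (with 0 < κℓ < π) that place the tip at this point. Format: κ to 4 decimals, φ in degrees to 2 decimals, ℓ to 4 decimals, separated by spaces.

ρ = √(x²+y²) = √(-0.045² + -0.091²) = 0.10152
φ = atan2(y, x) mod 360° = atan2(-0.091, -0.045) = 243.6874°
|p|² = ρ² + z² = 0.10152² + 1.061² = 1.13603
κ = 2ρ / |p|² = 2×0.10152 / 1.13603 = 0.17873
θ = 2·atan2(ρ, z) = 2·atan2(0.10152, 1.061) = 0.19078 rad
ℓ = θ/κ = 0.19078/0.17873 = 1.06746

0.1787 243.69 1.0675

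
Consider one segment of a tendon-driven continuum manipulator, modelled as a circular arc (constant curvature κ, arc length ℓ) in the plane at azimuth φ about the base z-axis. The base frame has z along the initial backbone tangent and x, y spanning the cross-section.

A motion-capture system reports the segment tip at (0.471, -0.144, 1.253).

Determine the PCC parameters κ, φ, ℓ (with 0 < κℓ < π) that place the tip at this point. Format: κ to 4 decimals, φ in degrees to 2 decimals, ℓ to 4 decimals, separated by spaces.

ρ = √(x²+y²) = √(0.471² + -0.144²) = 0.49252
φ = atan2(y, x) mod 360° = atan2(-0.144, 0.471) = 342.9999°
|p|² = ρ² + z² = 0.49252² + 1.253² = 1.81259
κ = 2ρ / |p|² = 2×0.49252 / 1.81259 = 0.54345
θ = 2·atan2(ρ, z) = 2·atan2(0.49252, 1.253) = 0.74904 rad
ℓ = θ/κ = 0.74904/0.54345 = 1.37832

0.5434 343.00 1.3783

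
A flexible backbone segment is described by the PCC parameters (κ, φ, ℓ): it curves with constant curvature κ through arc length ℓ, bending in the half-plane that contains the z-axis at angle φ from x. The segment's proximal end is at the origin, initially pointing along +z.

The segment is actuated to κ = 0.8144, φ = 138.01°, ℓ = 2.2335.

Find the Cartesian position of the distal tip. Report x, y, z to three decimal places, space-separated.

-1.137 1.023 1.190

θ = κ·ℓ = 0.8144 × 2.2335 = 1.81896 rad
ρ = (1 − cos θ)/κ = (1 − -0.24563)/0.8144 = 1.52950
z = sin θ / κ = 0.96936/0.8144 = 1.19028
x = ρ cos φ = 1.52950 × cos(138.01°) = -1.13682
y = ρ sin φ = 1.52950 × sin(138.01°) = 1.02324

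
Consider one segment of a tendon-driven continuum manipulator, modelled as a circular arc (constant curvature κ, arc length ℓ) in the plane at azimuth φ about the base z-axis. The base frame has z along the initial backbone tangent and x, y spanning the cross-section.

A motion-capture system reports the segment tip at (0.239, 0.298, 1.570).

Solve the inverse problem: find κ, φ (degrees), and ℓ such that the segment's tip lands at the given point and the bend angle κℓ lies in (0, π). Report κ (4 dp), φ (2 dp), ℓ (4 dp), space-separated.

ρ = √(x²+y²) = √(0.239² + 0.298²) = 0.38200
φ = atan2(y, x) mod 360° = atan2(0.298, 0.239) = 51.2699°
|p|² = ρ² + z² = 0.38200² + 1.570² = 2.61083
κ = 2ρ / |p|² = 2×0.38200 / 2.61083 = 0.29263
θ = 2·atan2(ρ, z) = 2·atan2(0.38200, 1.570) = 0.47735 rad
ℓ = θ/κ = 0.47735/0.29263 = 1.63125

0.2926 51.27 1.6312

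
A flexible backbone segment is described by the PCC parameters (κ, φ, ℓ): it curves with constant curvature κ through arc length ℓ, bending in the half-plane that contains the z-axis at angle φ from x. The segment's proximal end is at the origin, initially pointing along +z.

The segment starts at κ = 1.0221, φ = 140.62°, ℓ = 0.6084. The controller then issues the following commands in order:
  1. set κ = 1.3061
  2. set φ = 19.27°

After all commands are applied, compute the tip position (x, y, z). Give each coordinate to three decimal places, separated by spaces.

initial: κ=1.0221, φ=140.62°, ℓ=0.6084
cmd 1: set κ=1.3061 → (κ,φ,ℓ)=(1.3061,140.62°,0.6084) → tip=(-0.1772,0.1455,0.5464)
cmd 2: set φ=19.27° → (κ,φ,ℓ)=(1.3061,19.27°,0.6084) → tip=(0.2164,0.0757,0.5464)

0.216 0.076 0.546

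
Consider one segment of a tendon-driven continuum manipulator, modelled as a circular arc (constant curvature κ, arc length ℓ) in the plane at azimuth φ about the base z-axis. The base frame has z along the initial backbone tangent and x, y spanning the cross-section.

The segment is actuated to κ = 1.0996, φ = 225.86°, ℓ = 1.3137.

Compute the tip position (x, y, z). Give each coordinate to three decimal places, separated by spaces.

θ = κ·ℓ = 1.0996 × 1.3137 = 1.44454 rad
ρ = (1 − cos θ)/κ = (1 − 0.12592)/1.0996 = 0.79491
z = sin θ / κ = 0.99204/1.0996 = 0.90218
x = ρ cos φ = 0.79491 × cos(225.86°) = -0.55359
y = ρ sin φ = 0.79491 × sin(225.86°) = -0.57046

-0.554 -0.570 0.902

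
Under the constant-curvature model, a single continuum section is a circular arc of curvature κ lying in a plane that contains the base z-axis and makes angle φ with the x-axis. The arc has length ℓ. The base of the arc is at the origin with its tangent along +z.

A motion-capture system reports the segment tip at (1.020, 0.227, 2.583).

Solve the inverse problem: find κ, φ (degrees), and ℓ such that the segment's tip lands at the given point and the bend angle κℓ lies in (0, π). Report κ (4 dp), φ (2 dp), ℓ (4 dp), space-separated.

ρ = √(x²+y²) = √(1.020² + 0.227²) = 1.04495
φ = atan2(y, x) mod 360° = atan2(0.227, 1.020) = 12.5466°
|p|² = ρ² + z² = 1.04495² + 2.583² = 7.76382
κ = 2ρ / |p|² = 2×1.04495 / 7.76382 = 0.26919
θ = 2·atan2(ρ, z) = 2·atan2(1.04495, 2.583) = 0.76885 rad
ℓ = θ/κ = 0.76885/0.26919 = 2.85619

0.2692 12.55 2.8562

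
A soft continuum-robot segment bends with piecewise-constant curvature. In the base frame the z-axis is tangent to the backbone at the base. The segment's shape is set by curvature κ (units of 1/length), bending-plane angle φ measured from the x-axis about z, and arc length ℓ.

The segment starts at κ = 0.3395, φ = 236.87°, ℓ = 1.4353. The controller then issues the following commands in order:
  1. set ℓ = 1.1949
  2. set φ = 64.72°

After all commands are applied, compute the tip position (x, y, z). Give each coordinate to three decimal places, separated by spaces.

0.102 0.216 1.162

initial: κ=0.3395, φ=236.87°, ℓ=1.4353
cmd 1: set ℓ=1.1949 → (κ,φ,ℓ)=(0.3395,236.87°,1.1949) → tip=(-0.1307,-0.2002,1.1624)
cmd 2: set φ=64.72° → (κ,φ,ℓ)=(0.3395,64.72°,1.1949) → tip=(0.1021,0.2162,1.1624)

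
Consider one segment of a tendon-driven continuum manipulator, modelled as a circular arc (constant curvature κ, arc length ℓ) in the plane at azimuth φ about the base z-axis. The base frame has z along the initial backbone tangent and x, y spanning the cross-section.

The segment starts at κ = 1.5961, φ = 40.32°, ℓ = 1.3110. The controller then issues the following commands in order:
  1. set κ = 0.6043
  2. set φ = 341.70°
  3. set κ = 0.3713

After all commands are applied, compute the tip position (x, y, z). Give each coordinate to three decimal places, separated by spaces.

initial: κ=1.5961, φ=40.32°, ℓ=1.3110
cmd 1: set κ=0.6043 → (κ,φ,ℓ)=(0.6043,40.32°,1.3110) → tip=(0.3757,0.3188,1.1781)
cmd 2: set φ=341.70° → (κ,φ,ℓ)=(0.6043,341.70°,1.3110) → tip=(0.4678,-0.1547,1.1781)
cmd 3: set κ=0.3713 → (κ,φ,ℓ)=(0.3713,341.70°,1.3110) → tip=(0.2970,-0.0982,1.2598)

0.297 -0.098 1.260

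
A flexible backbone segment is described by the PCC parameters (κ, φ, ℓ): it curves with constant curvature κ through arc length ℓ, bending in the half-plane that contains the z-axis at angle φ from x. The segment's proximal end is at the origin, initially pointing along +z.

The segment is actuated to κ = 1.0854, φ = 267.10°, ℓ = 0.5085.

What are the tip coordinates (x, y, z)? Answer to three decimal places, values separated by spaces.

θ = κ·ℓ = 1.0854 × 0.5085 = 0.55193 rad
ρ = (1 − cos θ)/κ = (1 − 0.85152)/1.0854 = 0.13680
z = sin θ / κ = 0.52433/1.0854 = 0.48307
x = ρ cos φ = 0.13680 × cos(267.10°) = -0.00692
y = ρ sin φ = 0.13680 × sin(267.10°) = -0.13663

-0.007 -0.137 0.483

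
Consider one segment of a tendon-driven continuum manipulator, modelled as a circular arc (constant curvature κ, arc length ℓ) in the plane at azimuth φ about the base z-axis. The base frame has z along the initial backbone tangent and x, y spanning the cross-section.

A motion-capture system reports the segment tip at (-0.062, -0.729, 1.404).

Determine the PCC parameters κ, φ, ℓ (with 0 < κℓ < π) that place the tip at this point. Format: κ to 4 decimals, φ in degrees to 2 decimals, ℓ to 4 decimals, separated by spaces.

ρ = √(x²+y²) = √(-0.062² + -0.729²) = 0.73163
φ = atan2(y, x) mod 360° = atan2(-0.729, -0.062) = 265.1388°
|p|² = ρ² + z² = 0.73163² + 1.404² = 2.50650
κ = 2ρ / |p|² = 2×0.73163 / 2.50650 = 0.58379
θ = 2·atan2(ρ, z) = 2·atan2(0.73163, 1.404) = 0.96078 rad
ℓ = θ/κ = 0.96078/0.58379 = 1.64577

0.5838 265.14 1.6458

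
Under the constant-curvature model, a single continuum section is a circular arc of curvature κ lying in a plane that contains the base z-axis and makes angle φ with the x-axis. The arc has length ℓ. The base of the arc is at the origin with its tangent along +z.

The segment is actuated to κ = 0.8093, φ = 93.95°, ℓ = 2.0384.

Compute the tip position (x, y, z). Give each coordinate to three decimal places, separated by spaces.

-0.092 1.330 1.232

θ = κ·ℓ = 0.8093 × 2.0384 = 1.64968 rad
ρ = (1 − cos θ)/κ = (1 − -0.07880)/0.8093 = 1.33300
z = sin θ / κ = 0.99689/0.8093 = 1.23179
x = ρ cos φ = 1.33300 × cos(93.95°) = -0.09183
y = ρ sin φ = 1.33300 × sin(93.95°) = 1.32984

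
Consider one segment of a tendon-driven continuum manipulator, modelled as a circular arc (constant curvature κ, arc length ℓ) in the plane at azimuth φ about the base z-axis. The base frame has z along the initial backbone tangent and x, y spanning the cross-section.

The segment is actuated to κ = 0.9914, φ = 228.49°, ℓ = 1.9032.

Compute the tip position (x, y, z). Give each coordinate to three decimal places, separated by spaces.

θ = κ·ℓ = 0.9914 × 1.9032 = 1.88683 rad
ρ = (1 − cos θ)/κ = (1 − -0.31080)/0.9914 = 1.32217
z = sin θ / κ = 0.95047/0.9914 = 0.95872
x = ρ cos φ = 1.32217 × cos(228.49°) = -0.87627
y = ρ sin φ = 1.32217 × sin(228.49°) = -0.99010

-0.876 -0.990 0.959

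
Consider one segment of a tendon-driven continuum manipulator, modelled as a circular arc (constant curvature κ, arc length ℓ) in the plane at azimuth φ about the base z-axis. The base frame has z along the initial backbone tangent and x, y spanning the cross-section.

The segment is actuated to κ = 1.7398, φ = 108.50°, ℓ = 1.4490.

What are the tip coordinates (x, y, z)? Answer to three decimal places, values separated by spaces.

-0.331 0.989 0.334

θ = κ·ℓ = 1.7398 × 1.4490 = 2.52097 rad
ρ = (1 − cos θ)/κ = (1 − -0.81352)/1.7398 = 1.04237
z = sin θ / κ = 0.58154/1.7398 = 0.33426
x = ρ cos φ = 1.04237 × cos(108.50°) = -0.33075
y = ρ sin φ = 1.04237 × sin(108.50°) = 0.98850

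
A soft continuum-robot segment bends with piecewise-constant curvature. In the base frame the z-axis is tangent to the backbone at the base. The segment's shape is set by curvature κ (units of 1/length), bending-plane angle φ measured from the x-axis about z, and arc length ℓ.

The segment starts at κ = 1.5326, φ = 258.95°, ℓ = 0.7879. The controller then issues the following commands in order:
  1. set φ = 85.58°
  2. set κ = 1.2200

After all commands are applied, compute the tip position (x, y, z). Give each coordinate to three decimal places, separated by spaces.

initial: κ=1.5326, φ=258.95°, ℓ=0.7879
cmd 1: set φ=85.58° → (κ,φ,ℓ)=(1.5326,85.58°,0.7879) → tip=(0.0324,0.4194,0.6099)
cmd 2: set κ=1.2200 → (κ,φ,ℓ)=(1.2200,85.58°,0.7879) → tip=(0.0270,0.3494,0.6720)

0.027 0.349 0.672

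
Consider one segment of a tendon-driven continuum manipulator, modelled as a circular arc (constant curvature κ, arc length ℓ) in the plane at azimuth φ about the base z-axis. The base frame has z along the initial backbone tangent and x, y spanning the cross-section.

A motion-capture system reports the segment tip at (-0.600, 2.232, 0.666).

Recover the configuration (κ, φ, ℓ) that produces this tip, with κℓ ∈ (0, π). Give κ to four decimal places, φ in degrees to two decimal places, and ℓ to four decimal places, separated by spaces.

ρ = √(x²+y²) = √(-0.600² + 2.232²) = 2.31124
φ = atan2(y, x) mod 360° = atan2(2.232, -0.600) = 105.0464°
|p|² = ρ² + z² = 2.31124² + 0.666² = 5.78538
κ = 2ρ / |p|² = 2×2.31124 / 5.78538 = 0.79899
θ = 2·atan2(ρ, z) = 2·atan2(2.31124, 0.666) = 2.58048 rad
ℓ = θ/κ = 2.58048/0.79899 = 3.22966

0.7990 105.05 3.2297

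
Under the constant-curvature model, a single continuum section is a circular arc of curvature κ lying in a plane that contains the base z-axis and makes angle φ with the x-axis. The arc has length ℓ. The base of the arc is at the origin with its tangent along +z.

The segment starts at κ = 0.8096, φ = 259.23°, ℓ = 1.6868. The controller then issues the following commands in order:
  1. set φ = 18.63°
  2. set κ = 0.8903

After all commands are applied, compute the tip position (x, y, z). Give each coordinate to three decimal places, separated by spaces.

initial: κ=0.8096, φ=259.23°, ℓ=1.6868
cmd 1: set φ=18.63° → (κ,φ,ℓ)=(0.8096,18.63°,1.6868) → tip=(0.9320,0.3142,1.2093)
cmd 2: set κ=0.8903 → (κ,φ,ℓ)=(0.8903,18.63°,1.6868) → tip=(0.9909,0.3341,1.1205)

0.991 0.334 1.121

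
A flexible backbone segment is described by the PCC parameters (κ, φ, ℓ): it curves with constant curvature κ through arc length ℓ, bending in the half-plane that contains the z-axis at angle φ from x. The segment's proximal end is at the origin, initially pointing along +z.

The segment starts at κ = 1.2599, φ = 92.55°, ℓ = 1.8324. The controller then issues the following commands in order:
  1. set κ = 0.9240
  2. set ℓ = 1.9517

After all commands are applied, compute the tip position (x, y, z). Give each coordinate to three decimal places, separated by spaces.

initial: κ=1.2599, φ=92.55°, ℓ=1.8324
cmd 1: set κ=0.9240 → (κ,φ,ℓ)=(0.9240,92.55°,1.8324) → tip=(-0.0540,1.2131,1.0742)
cmd 2: set ℓ=1.9517 → (κ,φ,ℓ)=(0.9240,92.55°,1.9517) → tip=(-0.0592,1.3304,1.0531)

-0.059 1.330 1.053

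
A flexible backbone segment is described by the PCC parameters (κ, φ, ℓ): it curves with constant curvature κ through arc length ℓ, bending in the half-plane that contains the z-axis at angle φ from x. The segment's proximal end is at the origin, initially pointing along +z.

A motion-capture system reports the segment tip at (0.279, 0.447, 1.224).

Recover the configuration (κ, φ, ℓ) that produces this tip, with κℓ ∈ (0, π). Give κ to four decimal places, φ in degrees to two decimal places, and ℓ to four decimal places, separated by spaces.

ρ = √(x²+y²) = √(0.279² + 0.447²) = 0.52693
φ = atan2(y, x) mod 360° = atan2(0.447, 0.279) = 58.0292°
|p|² = ρ² + z² = 0.52693² + 1.224² = 1.77583
κ = 2ρ / |p|² = 2×0.52693 / 1.77583 = 0.59344
θ = 2·atan2(ρ, z) = 2·atan2(0.52693, 1.224) = 0.81303 rad
ℓ = θ/κ = 0.81303/0.59344 = 1.37002

0.5934 58.03 1.3700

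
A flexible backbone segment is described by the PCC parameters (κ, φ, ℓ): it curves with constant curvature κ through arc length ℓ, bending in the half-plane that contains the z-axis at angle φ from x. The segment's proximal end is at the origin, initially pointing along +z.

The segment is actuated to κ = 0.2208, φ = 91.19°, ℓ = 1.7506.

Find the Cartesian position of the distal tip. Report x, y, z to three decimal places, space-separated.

-0.007 0.334 1.707

θ = κ·ℓ = 0.2208 × 1.7506 = 0.38653 rad
ρ = (1 − cos θ)/κ = (1 − 0.92622)/0.2208 = 0.33414
z = sin θ / κ = 0.37698/0.2208 = 1.70733
x = ρ cos φ = 0.33414 × cos(91.19°) = -0.00694
y = ρ sin φ = 0.33414 × sin(91.19°) = 0.33407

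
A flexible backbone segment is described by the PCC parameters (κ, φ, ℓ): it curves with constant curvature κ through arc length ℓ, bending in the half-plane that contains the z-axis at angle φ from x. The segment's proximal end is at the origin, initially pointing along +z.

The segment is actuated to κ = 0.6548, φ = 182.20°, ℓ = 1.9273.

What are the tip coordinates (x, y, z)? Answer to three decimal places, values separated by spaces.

θ = κ·ℓ = 0.6548 × 1.9273 = 1.26200 rad
ρ = (1 − cos θ)/κ = (1 − 0.30392)/0.6548 = 1.06305
z = sin θ / κ = 0.95270/0.6548 = 1.45495
x = ρ cos φ = 1.06305 × cos(182.20°) = -1.06226
y = ρ sin φ = 1.06305 × sin(182.20°) = -0.04081

-1.062 -0.041 1.455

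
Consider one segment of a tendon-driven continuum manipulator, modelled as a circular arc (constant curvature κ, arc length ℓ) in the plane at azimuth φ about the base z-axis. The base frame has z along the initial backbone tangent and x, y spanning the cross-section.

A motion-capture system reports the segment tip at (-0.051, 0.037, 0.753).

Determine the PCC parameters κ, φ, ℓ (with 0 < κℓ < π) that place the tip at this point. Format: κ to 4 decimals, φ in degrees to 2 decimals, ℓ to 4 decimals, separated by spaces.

ρ = √(x²+y²) = √(-0.051² + 0.037²) = 0.06301
φ = atan2(y, x) mod 360° = atan2(0.037, -0.051) = 144.0395°
|p|² = ρ² + z² = 0.06301² + 0.753² = 0.57098
κ = 2ρ / |p|² = 2×0.06301 / 0.57098 = 0.22070
θ = 2·atan2(ρ, z) = 2·atan2(0.06301, 0.753) = 0.16696 rad
ℓ = θ/κ = 0.16696/0.22070 = 0.75651

0.2207 144.04 0.7565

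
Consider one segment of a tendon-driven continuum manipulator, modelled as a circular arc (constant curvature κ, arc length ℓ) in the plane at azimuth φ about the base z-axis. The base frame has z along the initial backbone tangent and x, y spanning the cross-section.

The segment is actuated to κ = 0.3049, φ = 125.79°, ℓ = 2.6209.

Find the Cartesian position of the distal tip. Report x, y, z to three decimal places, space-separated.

-0.581 0.805 2.351

θ = κ·ℓ = 0.3049 × 2.6209 = 0.79911 rad
ρ = (1 − cos θ)/κ = (1 − 0.69734)/0.3049 = 0.99264
z = sin θ / κ = 0.71674/0.3049 = 2.35073
x = ρ cos φ = 0.99264 × cos(125.79°) = -0.58051
y = ρ sin φ = 0.99264 × sin(125.79°) = 0.80520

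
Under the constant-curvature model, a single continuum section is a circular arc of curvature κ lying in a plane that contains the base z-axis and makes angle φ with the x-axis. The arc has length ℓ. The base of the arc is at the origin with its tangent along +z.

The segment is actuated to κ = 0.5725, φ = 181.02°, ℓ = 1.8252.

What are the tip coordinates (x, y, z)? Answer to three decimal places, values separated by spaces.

-0.870 -0.015 1.511

θ = κ·ℓ = 0.5725 × 1.8252 = 1.04493 rad
ρ = (1 − cos θ)/κ = (1 − 0.50197)/0.5725 = 0.86993
z = sin θ / κ = 0.86489/0.5725 = 1.51072
x = ρ cos φ = 0.86993 × cos(181.02°) = -0.86979
y = ρ sin φ = 0.86993 × sin(181.02°) = -0.01549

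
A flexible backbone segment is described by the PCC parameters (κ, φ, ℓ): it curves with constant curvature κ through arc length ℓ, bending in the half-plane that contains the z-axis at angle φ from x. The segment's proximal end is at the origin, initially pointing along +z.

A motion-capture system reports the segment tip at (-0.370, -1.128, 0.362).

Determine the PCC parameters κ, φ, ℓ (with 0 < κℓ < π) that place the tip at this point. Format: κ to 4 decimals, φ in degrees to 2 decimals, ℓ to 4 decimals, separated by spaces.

ρ = √(x²+y²) = √(-0.370² + -1.128²) = 1.18713
φ = atan2(y, x) mod 360° = atan2(-1.128, -0.370) = 251.8398°
|p|² = ρ² + z² = 1.18713² + 0.362² = 1.54033
κ = 2ρ / |p|² = 2×1.18713 / 1.54033 = 1.54140
θ = 2·atan2(ρ, z) = 2·atan2(1.18713, 0.362) = 2.54963 rad
ℓ = θ/κ = 2.54963/1.54140 = 1.65410

1.5414 251.84 1.6541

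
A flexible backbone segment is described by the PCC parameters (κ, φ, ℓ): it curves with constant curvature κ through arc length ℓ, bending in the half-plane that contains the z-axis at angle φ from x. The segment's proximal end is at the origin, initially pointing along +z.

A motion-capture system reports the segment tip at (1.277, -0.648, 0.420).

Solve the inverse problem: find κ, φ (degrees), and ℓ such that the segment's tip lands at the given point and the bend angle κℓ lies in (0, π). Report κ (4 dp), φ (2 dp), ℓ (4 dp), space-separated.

1.2860 333.09 1.9992

ρ = √(x²+y²) = √(1.277² + -0.648²) = 1.43200
φ = atan2(y, x) mod 360° = atan2(-0.648, 1.277) = 333.0950°
|p|² = ρ² + z² = 1.43200² + 0.420² = 2.22703
κ = 2ρ / |p|² = 2×1.43200 / 2.22703 = 1.28602
θ = 2·atan2(ρ, z) = 2·atan2(1.43200, 0.420) = 2.57100 rad
ℓ = θ/κ = 2.57100/1.28602 = 1.99920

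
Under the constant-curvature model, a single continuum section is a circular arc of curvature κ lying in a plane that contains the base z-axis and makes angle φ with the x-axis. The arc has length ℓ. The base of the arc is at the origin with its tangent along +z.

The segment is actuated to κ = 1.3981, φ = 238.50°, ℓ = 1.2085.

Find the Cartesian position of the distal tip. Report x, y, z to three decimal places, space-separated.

θ = κ·ℓ = 1.3981 × 1.2085 = 1.68960 rad
ρ = (1 − cos θ)/κ = (1 − -0.11853)/1.3981 = 0.80003
z = sin θ / κ = 0.99295/1.3981 = 0.71021
x = ρ cos φ = 0.80003 × cos(238.50°) = -0.41802
y = ρ sin φ = 0.80003 × sin(238.50°) = -0.68214

-0.418 -0.682 0.710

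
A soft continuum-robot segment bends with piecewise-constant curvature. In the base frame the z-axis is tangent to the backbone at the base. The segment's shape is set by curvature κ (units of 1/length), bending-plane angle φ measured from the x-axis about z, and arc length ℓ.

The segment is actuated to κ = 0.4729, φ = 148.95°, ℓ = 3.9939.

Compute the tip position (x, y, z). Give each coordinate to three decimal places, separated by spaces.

-2.378 1.432 2.009

θ = κ·ℓ = 0.4729 × 3.9939 = 1.88872 rad
ρ = (1 − cos θ)/κ = (1 − -0.31259)/0.4729 = 2.77562
z = sin θ / κ = 0.94989/0.4729 = 2.00864
x = ρ cos φ = 2.77562 × cos(148.95°) = -2.37792
y = ρ sin φ = 2.77562 × sin(148.95°) = 1.43163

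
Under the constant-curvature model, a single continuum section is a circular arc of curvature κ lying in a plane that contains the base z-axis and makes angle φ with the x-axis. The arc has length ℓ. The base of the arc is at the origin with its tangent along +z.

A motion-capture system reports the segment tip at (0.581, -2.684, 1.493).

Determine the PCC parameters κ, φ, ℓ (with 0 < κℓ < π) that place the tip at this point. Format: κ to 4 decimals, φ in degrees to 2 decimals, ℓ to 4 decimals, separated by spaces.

0.5621 282.21 3.8170

ρ = √(x²+y²) = √(0.581² + -2.684²) = 2.74616
φ = atan2(y, x) mod 360° = atan2(-2.684, 0.581) = 282.2142°
|p|² = ρ² + z² = 2.74616² + 1.493² = 9.77047
κ = 2ρ / |p|² = 2×2.74616 / 9.77047 = 0.56214
θ = 2·atan2(ρ, z) = 2·atan2(2.74616, 1.493) = 2.14566 rad
ℓ = θ/κ = 2.14566/0.56214 = 3.81697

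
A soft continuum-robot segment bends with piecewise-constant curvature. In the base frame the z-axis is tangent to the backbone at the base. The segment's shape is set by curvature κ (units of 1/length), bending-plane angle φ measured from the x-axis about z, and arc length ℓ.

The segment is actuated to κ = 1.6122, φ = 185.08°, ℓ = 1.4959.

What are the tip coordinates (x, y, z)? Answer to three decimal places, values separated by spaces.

θ = κ·ℓ = 1.6122 × 1.4959 = 2.41169 rad
ρ = (1 − cos θ)/κ = (1 − -0.74524)/1.6122 = 1.08252
z = sin θ / κ = 0.66680/1.6122 = 0.41359
x = ρ cos φ = 1.08252 × cos(185.08°) = -1.07827
y = ρ sin φ = 1.08252 × sin(185.08°) = -0.09585

-1.078 -0.096 0.414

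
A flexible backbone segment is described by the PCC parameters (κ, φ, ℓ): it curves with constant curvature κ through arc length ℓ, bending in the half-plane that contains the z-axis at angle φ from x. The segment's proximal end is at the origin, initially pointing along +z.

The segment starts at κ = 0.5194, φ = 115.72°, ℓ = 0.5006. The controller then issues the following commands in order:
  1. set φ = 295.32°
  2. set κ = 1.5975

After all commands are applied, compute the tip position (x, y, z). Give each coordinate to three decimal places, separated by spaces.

initial: κ=0.5194, φ=115.72°, ℓ=0.5006
cmd 1: set φ=295.32° → (κ,φ,ℓ)=(0.5194,295.32°,0.5006) → tip=(0.0277,-0.0585,0.4950)
cmd 2: set κ=1.5975 → (κ,φ,ℓ)=(1.5975,295.32°,0.5006) → tip=(0.0811,-0.1715,0.4489)

0.081 -0.171 0.449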